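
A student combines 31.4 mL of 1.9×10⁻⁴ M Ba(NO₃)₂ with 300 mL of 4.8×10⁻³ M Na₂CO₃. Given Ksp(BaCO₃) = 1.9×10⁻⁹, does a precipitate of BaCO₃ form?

Yes

Total volume after mixing = 31.4 + 300 = 331.4 mL.
[Ba²⁺] = (1.9×10⁻⁴)(31.4)/331.4 = 1.8×10⁻⁵ M
[CO₃²⁻] = (4.8×10⁻³)(300)/331.4 = 4.3×10⁻³ M
Q = [Ba²⁺][CO₃²⁻] = 7.8×10⁻⁸
Since Q (7.8×10⁻⁸) exceeds Ksp (1.9×10⁻⁹), BaCO₃ will precipitate.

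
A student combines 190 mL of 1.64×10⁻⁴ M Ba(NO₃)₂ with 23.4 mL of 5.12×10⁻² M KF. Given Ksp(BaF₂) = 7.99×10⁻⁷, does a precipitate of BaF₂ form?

No

After mixing, V = 190 mL + 23.4 mL = 213.4 mL.
[Ba²⁺] = (1.64×10⁻⁴)(190)/213.4 = 1.46×10⁻⁴ M
[F⁻] = (5.12×10⁻²)(23.4)/213.4 = 5.61×10⁻³ M
Q = [Ba²⁺][F⁻]^2 = 4.60×10⁻⁹
Q < Ksp (4.60×10⁻⁹ vs 7.99×10⁻⁷); the solution remains unsaturated and no precipitate forms.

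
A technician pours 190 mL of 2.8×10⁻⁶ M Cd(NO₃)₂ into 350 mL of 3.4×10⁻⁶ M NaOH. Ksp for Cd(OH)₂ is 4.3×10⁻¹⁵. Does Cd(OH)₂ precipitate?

No

Total volume after mixing = 190 + 350 = 540 mL.
[Cd²⁺] = (2.8×10⁻⁶)(190)/540 = 9.9×10⁻⁷ M
[OH⁻] = (3.4×10⁻⁶)(350)/540 = 2.2×10⁻⁶ M
Q = [Cd²⁺][OH⁻]^2 = 4.8×10⁻¹⁸
Q < Ksp (4.8×10⁻¹⁸ vs 4.3×10⁻¹⁵); the solution remains unsaturated and no precipitate forms.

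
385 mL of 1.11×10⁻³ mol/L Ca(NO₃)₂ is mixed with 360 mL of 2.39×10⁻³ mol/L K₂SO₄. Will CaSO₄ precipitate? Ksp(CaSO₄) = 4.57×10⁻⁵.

No

Total volume after mixing = 385 + 360 = 745 mL.
[Ca²⁺] = (1.11×10⁻³)(385)/745 = 5.74×10⁻⁴ mol/L
[SO₄²⁻] = (2.39×10⁻³)(360)/745 = 1.15×10⁻³ mol/L
Q = [Ca²⁺][SO₄²⁻] = 6.62×10⁻⁷
Since Q (6.62×10⁻⁷) is less than Ksp (4.57×10⁻⁵), no CaSO₄ precipitates.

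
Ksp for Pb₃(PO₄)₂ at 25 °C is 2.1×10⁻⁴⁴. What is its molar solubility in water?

Pb₃(PO₄)₂(s) ⇌ 3 Pb²⁺(aq) + 2 PO₄³⁻(aq)
With molar solubility s: [Pb²⁺] = 3s, [PO₄³⁻] = 2s.
Ksp = [Pb²⁺]^3[PO₄³⁻]^2 = (3s)^3 · (2s)^2 = 108s^5
108s^5 = 2.1×10⁻⁴⁴  ⇒  s^5 = 1.9×10⁻⁴⁶
s = (1.9×10⁻⁴⁶)^(1/5) = 7.2×10⁻¹⁰ mol/L

7.2×10⁻¹⁰ M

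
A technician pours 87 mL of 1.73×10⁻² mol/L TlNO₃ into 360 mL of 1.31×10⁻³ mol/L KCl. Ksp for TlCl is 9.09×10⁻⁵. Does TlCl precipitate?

No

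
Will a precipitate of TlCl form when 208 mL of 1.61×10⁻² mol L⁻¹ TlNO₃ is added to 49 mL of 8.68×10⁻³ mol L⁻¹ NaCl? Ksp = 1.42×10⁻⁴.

No

The combined volume is 257 mL.
[Tl⁺] = (1.61×10⁻²)(208)/257 = 1.30×10⁻² mol L⁻¹
[Cl⁻] = (8.68×10⁻³)(49)/257 = 1.65×10⁻³ mol L⁻¹
Q = [Tl⁺][Cl⁻] = 2.16×10⁻⁵
Q < Ksp (2.16×10⁻⁵ vs 1.42×10⁻⁴); the solution remains unsaturated and no precipitate forms.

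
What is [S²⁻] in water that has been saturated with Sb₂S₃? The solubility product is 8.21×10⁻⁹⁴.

2.84×10⁻¹⁹ M

Sb₂S₃(s) ⇌ 2 Sb³⁺(aq) + 3 S²⁻(aq)
With molar solubility s: [Sb³⁺] = 2s, [S²⁻] = 3s.
Ksp = [Sb³⁺]^2[S²⁻]^3 = (2s)^2 · (3s)^3 = 108s^5 = 8.21×10⁻⁹⁴
s = 9.47×10⁻²⁰ M
[S²⁻] = 3s = 2.84×10⁻¹⁹ M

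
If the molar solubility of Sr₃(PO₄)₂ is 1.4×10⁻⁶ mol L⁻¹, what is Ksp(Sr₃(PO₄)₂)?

Sr₃(PO₄)₂(s) ⇌ 3 Sr²⁺(aq) + 2 PO₄³⁻(aq)
Call the molar solubility s, so that [Sr²⁺] = 3s and [PO₄³⁻] = 2s.
Ksp = [Sr²⁺]^3[PO₄³⁻]^2 = (3s)^3 · (2s)^2 = 108s^5
Ksp = 108 × (1.4×10⁻⁶)^5 = 5.8×10⁻²⁸

Ksp = 5.8×10⁻²⁸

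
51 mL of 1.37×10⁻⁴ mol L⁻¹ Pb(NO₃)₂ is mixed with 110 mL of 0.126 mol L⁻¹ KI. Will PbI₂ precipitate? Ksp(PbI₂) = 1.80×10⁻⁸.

Total volume after mixing = 51 + 110 = 161 mL.
[Pb²⁺] = (1.37×10⁻⁴)(51)/161 = 4.34×10⁻⁵ mol L⁻¹
[I⁻] = (0.126)(110)/161 = 8.61×10⁻² mol L⁻¹
Q = [Pb²⁺][I⁻]^2 = 3.22×10⁻⁷
Because Q > Ksp (3.22×10⁻⁷ vs 1.80×10⁻⁸), a precipitate of PbI₂ forms.

Yes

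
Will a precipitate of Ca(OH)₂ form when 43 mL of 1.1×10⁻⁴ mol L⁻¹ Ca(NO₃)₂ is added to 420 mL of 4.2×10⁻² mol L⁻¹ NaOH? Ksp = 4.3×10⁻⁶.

No

Total volume after mixing = 43 + 420 = 463 mL.
[Ca²⁺] = (1.1×10⁻⁴)(43)/463 = 1.0×10⁻⁵ mol L⁻¹
[OH⁻] = (4.2×10⁻²)(420)/463 = 3.8×10⁻² mol L⁻¹
Q = [Ca²⁺][OH⁻]^2 = 1.5×10⁻⁸
Q < Ksp (1.5×10⁻⁸ vs 4.3×10⁻⁶); the solution remains unsaturated and no precipitate forms.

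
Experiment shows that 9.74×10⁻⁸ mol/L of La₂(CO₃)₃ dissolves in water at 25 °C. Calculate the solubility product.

Ksp = 9.47×10⁻³⁴

La₂(CO₃)₃(s) ⇌ 2 La³⁺(aq) + 3 CO₃²⁻(aq)
With molar solubility s: [La³⁺] = 2s, [CO₃²⁻] = 3s.
Ksp = [La³⁺]^2[CO₃²⁻]^3 = (2s)^2 · (3s)^3 = 108s^5
Ksp = 108 × (9.74×10⁻⁸)^5 = 9.47×10⁻³⁴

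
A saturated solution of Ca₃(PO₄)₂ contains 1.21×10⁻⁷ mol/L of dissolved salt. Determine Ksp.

Ca₃(PO₄)₂(s) ⇌ 3 Ca²⁺(aq) + 2 PO₄³⁻(aq)
For each mole of Ca₃(PO₄)₂ that dissolves per liter, [Ca²⁺] = 3s and [PO₄³⁻] = 2s; let s denote this solubility.
Ksp = [Ca²⁺]^3[PO₄³⁻]^2 = (3s)^3 · (2s)^2 = 108s^5
Ksp = 108 × (1.21×10⁻⁷)^5 = 2.80×10⁻³³

Ksp = 2.80×10⁻³³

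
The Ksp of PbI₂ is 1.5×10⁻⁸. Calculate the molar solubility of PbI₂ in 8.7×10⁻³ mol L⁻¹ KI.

2.0×10⁻⁴ M

PbI₂(s) ⇌ Pb²⁺(aq) + 2 I⁻(aq)
I⁻ is already present at 8.7×10⁻³ mol L⁻¹. If s mol/L of PbI₂ dissolves, [Pb²⁺] = s while [I⁻] ≈ 8.7×10⁻³ mol L⁻¹.
Ksp = [Pb²⁺][I⁻]^2 = s(8.7×10⁻³)^2
s = 1.5×10⁻⁸ / (8.7×10⁻³)^2 = 2.0×10⁻⁴
s = 2.0×10⁻⁴ mol L⁻¹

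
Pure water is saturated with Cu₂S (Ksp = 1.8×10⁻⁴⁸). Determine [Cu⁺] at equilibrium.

1.5×10⁻¹⁶ M

Cu₂S(s) ⇌ 2 Cu⁺(aq) + S²⁻(aq)
Let s be the molar solubility. Then [Cu⁺] = 2s and [S²⁻] = s.
Ksp = [Cu⁺]^2[S²⁻] = (2s)^2 · s = 4s^3 = 1.8×10⁻⁴⁸
s = 7.7×10⁻¹⁷ mol L⁻¹
[Cu⁺] = 2s = 1.5×10⁻¹⁶ mol L⁻¹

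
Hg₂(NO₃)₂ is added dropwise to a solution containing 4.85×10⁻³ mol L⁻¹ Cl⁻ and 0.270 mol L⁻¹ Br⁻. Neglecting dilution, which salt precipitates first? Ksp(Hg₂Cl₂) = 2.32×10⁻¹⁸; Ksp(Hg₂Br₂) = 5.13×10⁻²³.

The threshold for precipitation is Q = Ksp.
For Hg₂Cl₂: [Hg₂²⁺] = (Ksp/[Cl⁻]^2) = 9.86×10⁻¹⁴ mol L⁻¹
For Hg₂Br₂: [Hg₂²⁺] = (Ksp/[Br⁻]^2) = 7.04×10⁻²² mol L⁻¹
Hg₂Br₂ requires the lower [Hg₂²⁺], so it precipitates first.

Hg₂Br₂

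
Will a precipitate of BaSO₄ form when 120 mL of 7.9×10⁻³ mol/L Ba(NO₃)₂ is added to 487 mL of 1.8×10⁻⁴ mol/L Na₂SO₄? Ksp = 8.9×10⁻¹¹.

Yes

The combined volume is 607 mL.
[Ba²⁺] = (7.9×10⁻³)(120)/607 = 1.6×10⁻³ mol/L
[SO₄²⁻] = (1.8×10⁻⁴)(487)/607 = 1.4×10⁻⁴ mol/L
Q = [Ba²⁺][SO₄²⁻] = 2.3×10⁻⁷
Since Q (2.3×10⁻⁷) exceeds Ksp (8.9×10⁻¹¹), BaSO₄ will precipitate.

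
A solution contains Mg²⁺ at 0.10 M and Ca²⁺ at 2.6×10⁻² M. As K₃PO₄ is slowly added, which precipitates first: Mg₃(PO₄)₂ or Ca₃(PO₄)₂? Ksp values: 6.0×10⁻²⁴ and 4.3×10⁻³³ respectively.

A salt starts to precipitate once the ion product Q reaches its Ksp.
For Mg₃(PO₄)₂: [PO₄³⁻] = (Ksp/[Mg²⁺]^3)^(1/2) = 7.7×10⁻¹¹ M
For Ca₃(PO₄)₂: [PO₄³⁻] = (Ksp/[Ca²⁺]^3)^(1/2) = 1.6×10⁻¹⁴ M
The smaller threshold [PO₄³⁻] is reached first, so Ca₃(PO₄)₂ precipitates first.

Ca₃(PO₄)₂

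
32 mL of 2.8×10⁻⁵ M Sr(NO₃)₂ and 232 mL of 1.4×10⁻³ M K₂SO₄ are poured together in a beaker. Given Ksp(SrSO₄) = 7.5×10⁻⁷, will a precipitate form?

After mixing, V = 32 mL + 232 mL = 264 mL.
[Sr²⁺] = (2.8×10⁻⁵)(32)/264 = 3.4×10⁻⁶ M
[SO₄²⁻] = (1.4×10⁻³)(232)/264 = 1.2×10⁻³ M
Q = [Sr²⁺][SO₄²⁻] = 4.2×10⁻⁹
Q < Ksp (4.2×10⁻⁹ vs 7.5×10⁻⁷); the solution remains unsaturated and no precipitate forms.

No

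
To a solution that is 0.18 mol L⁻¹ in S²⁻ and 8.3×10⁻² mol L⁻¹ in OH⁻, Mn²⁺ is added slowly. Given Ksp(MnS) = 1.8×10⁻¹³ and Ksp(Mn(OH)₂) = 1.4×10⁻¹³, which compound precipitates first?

The threshold for precipitation is Q = Ksp.
For MnS: [Mn²⁺] = (Ksp/[S²⁻]) = 1.0×10⁻¹² mol L⁻¹
For Mn(OH)₂: [Mn²⁺] = (Ksp/[OH⁻]^2) = 2.0×10⁻¹¹ mol L⁻¹
MnS requires the lower [Mn²⁺], so it precipitates first.

MnS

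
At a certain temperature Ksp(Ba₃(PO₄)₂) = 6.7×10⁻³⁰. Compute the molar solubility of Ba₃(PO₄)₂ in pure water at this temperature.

5.7×10⁻⁷ M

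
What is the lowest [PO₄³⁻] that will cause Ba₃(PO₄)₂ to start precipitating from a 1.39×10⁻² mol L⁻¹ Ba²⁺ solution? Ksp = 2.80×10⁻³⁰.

1.02×10⁻¹² M

Precipitation begins when Q = Ksp.
Ba₃(PO₄)₂(s) ⇌ 3 Ba²⁺(aq) + 2 PO₄³⁻(aq)
Ksp = [Ba²⁺]^3[PO₄³⁻]^2 = [PO₄³⁻]^2(1.39×10⁻²)^3
[PO₄³⁻]^2 = 2.80×10⁻³⁰ / (1.39×10⁻²)^3 = 1.04×10⁻²⁴
[PO₄³⁻] = 1.02×10⁻¹² mol L⁻¹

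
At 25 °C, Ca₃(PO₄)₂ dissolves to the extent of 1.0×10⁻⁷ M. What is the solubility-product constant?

Ca₃(PO₄)₂(s) ⇌ 3 Ca²⁺(aq) + 2 PO₄³⁻(aq)
Let s be the molar solubility. Then [Ca²⁺] = 3s and [PO₄³⁻] = 2s.
Ksp = [Ca²⁺]^3[PO₄³⁻]^2 = (3s)^3 · (2s)^2 = 108s^5
Ksp = 108 × (1.0×10⁻⁷)^5 = 1.1×10⁻³³

Ksp = 1.1×10⁻³³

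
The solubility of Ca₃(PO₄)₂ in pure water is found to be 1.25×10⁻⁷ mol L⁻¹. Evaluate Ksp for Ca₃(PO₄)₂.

Ca₃(PO₄)₂(s) ⇌ 3 Ca²⁺(aq) + 2 PO₄³⁻(aq)
For each mole of Ca₃(PO₄)₂ that dissolves per liter, [Ca²⁺] = 3s and [PO₄³⁻] = 2s; let s denote this solubility.
Ksp = [Ca²⁺]^3[PO₄³⁻]^2 = (3s)^3 · (2s)^2 = 108s^5
Ksp = 108 × (1.25×10⁻⁷)^5 = 3.30×10⁻³³

Ksp = 3.30×10⁻³³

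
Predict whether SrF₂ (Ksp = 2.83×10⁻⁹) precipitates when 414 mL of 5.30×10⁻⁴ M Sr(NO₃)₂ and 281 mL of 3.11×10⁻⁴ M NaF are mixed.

No

After mixing, V = 414 mL + 281 mL = 695 mL.
[Sr²⁺] = (5.30×10⁻⁴)(414)/695 = 3.16×10⁻⁴ M
[F⁻] = (3.11×10⁻⁴)(281)/695 = 1.26×10⁻⁴ M
Q = [Sr²⁺][F⁻]^2 = 4.99×10⁻¹²
Q = 4.99×10⁻¹² < Ksp = 2.83×10⁻⁹, so the solution is unsaturated and no precipitate forms.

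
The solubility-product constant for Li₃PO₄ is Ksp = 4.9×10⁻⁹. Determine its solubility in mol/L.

3.7×10⁻³ M

Li₃PO₄(s) ⇌ 3 Li⁺(aq) + PO₄³⁻(aq)
Call the molar solubility s, so that [Li⁺] = 3s and [PO₄³⁻] = s.
Ksp = [Li⁺]^3[PO₄³⁻] = (3s)^3 · s = 27s^4
27s^4 = 4.9×10⁻⁹  ⇒  s^4 = 1.8×10⁻¹⁰
Taking the 4th root, s = 3.7×10⁻³ mol L⁻¹.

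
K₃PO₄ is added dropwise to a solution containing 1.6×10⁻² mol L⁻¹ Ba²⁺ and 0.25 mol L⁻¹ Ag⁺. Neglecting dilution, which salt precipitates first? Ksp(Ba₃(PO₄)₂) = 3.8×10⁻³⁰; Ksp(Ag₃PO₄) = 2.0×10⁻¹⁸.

A salt starts to precipitate once the ion product Q reaches its Ksp.
For Ba₃(PO₄)₂: [PO₄³⁻] = (Ksp/[Ba²⁺]^3)^(1/2) = 9.6×10⁻¹³ mol L⁻¹
For Ag₃PO₄: [PO₄³⁻] = (Ksp/[Ag⁺]^3) = 1.3×10⁻¹⁶ mol L⁻¹
Since Ag₃PO₄ needs less PO₄³⁻ to reach saturation, it precipitates first.

Ag₃PO₄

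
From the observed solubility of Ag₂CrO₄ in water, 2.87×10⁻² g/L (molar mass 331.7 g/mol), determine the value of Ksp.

Ksp = 2.59×10⁻¹²

Convert to molarity: s = 2.87×10⁻² / 331.7 = 8.6524×10⁻⁵ mol/L
Ag₂CrO₄(s) ⇌ 2 Ag⁺(aq) + CrO₄²⁻(aq)
With molar solubility s: [Ag⁺] = 2s, [CrO₄²⁻] = s.
Ksp = [Ag⁺]^2[CrO₄²⁻] = (2s)^2 · s = 4s^3
Ksp = 4 × (8.6524×10⁻⁵)^3 = 2.59×10⁻¹²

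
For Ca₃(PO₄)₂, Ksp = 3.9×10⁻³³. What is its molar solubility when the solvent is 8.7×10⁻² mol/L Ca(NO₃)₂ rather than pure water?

1.2×10⁻¹⁵ M

Ca₃(PO₄)₂(s) ⇌ 3 Ca²⁺(aq) + 2 PO₄³⁻(aq)
The solution already contains Ca²⁺ at 8.7×10⁻² mol/L. Let s be the molar solubility of Ca₃(PO₄)₂.
[Ca²⁺] ≈ 8.7×10⁻² mol/L (common ion dominates); [PO₄³⁻] = 2s.
Ksp = [Ca²⁺]^3[PO₄³⁻]^2 = (8.7×10⁻²)^3(2s)^2
(2s)^2 = 3.9×10⁻³³ / (8.7×10⁻²)^3 = 5.9×10⁻³⁰
s = 1.2×10⁻¹⁵ mol/L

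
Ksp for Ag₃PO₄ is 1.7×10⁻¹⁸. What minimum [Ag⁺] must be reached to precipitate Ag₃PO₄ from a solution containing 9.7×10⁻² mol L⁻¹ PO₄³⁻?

2.6×10⁻⁶ M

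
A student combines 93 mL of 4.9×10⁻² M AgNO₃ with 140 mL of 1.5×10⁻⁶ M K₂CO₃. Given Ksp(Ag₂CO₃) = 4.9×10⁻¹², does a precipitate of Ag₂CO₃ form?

Yes

After mixing, V = 93 mL + 140 mL = 233 mL.
[Ag⁺] = (4.9×10⁻²)(93)/233 = 2.0×10⁻² M
[CO₃²⁻] = (1.5×10⁻⁶)(140)/233 = 9.0×10⁻⁷ M
Q = [Ag⁺]^2[CO₃²⁻] = 3.4×10⁻¹⁰
Since Q (3.4×10⁻¹⁰) exceeds Ksp (4.9×10⁻¹²), Ag₂CO₃ will precipitate.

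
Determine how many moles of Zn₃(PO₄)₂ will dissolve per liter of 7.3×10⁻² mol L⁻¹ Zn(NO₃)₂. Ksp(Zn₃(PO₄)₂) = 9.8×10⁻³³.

2.5×10⁻¹⁵ M

Zn₃(PO₄)₂(s) ⇌ 3 Zn²⁺(aq) + 2 PO₄³⁻(aq)
Let s be the solubility of Zn₃(PO₄)₂ here. The common ion gives [Zn²⁺] ≈ 7.3×10⁻² mol L⁻¹, and [PO₄³⁻] = 2s.
Ksp = [Zn²⁺]^3[PO₄³⁻]^2 = (7.3×10⁻²)^3(2s)^2
(2s)^2 = 9.8×10⁻³³ / (7.3×10⁻²)^3 = 2.5×10⁻²⁹
s = 2.5×10⁻¹⁵ mol L⁻¹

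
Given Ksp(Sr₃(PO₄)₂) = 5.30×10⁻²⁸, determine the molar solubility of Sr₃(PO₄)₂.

Sr₃(PO₄)₂(s) ⇌ 3 Sr²⁺(aq) + 2 PO₄³⁻(aq)
If s mol/L of Sr₃(PO₄)₂ dissolves, [Sr²⁺] = 3s and [PO₄³⁻] = 2s.
Ksp = [Sr²⁺]^3[PO₄³⁻]^2 = (3s)^3 · (2s)^2 = 108s^5
108s^5 = 5.30×10⁻²⁸  ⇒  s^5 = 4.91×10⁻³⁰
s = (4.91×10⁻³⁰)^(1/5) = 1.37×10⁻⁶ mol L⁻¹

1.37×10⁻⁶ M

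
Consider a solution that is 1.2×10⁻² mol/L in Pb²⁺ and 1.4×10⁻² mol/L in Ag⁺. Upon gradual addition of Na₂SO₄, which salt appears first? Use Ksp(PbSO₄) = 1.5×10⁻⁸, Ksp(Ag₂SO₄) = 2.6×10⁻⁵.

PbSO₄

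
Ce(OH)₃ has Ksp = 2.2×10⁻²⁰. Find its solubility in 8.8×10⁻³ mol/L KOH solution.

Ce(OH)₃(s) ⇌ Ce³⁺(aq) + 3 OH⁻(aq)
With OH⁻ already at 8.8×10⁻³ mol/L and s small, take [OH⁻] ≈ 8.8×10⁻³ mol/L and [Ce³⁺] = s.
Ksp = [Ce³⁺][OH⁻]^3 = s(8.8×10⁻³)^3
s = 2.2×10⁻²⁰ / (8.8×10⁻³)^3 = 3.2×10⁻¹⁴
s = 3.2×10⁻¹⁴ mol/L

3.2×10⁻¹⁴ M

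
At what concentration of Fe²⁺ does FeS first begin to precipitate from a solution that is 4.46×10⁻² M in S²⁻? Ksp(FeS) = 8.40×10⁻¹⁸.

1.88×10⁻¹⁶ M

Each salt precipitates once Q = Ksp for that salt.
FeS(s) ⇌ Fe²⁺(aq) + S²⁻(aq)
Ksp = [Fe²⁺][S²⁻] = [Fe²⁺](4.46×10⁻²)
[Fe²⁺] = 8.40×10⁻¹⁸ / (4.46×10⁻²) = 1.88×10⁻¹⁶
[Fe²⁺] = 1.88×10⁻¹⁶ M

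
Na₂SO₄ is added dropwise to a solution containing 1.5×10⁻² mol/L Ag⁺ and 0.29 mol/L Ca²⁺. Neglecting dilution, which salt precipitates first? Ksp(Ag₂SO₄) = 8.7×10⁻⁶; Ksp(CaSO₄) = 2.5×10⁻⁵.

CaSO₄

Precipitation begins when Q = Ksp.
For Ag₂SO₄: [SO₄²⁻] = (Ksp/[Ag⁺]^2) = 3.9×10⁻² mol/L
For CaSO₄: [SO₄²⁻] = (Ksp/[Ca²⁺]) = 8.6×10⁻⁵ mol/L
The smaller threshold [SO₄²⁻] is reached first, so CaSO₄ precipitates first.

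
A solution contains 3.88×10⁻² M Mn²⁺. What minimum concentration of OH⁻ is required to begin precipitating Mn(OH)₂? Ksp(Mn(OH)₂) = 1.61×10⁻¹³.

Precipitation of each salt begins when its ion product equals Ksp.
Mn(OH)₂(s) ⇌ Mn²⁺(aq) + 2 OH⁻(aq)
Ksp = [Mn²⁺][OH⁻]^2 = [OH⁻]^2(3.88×10⁻²)
[OH⁻]^2 = 1.61×10⁻¹³ / (3.88×10⁻²) = 4.15×10⁻¹²
[OH⁻] = 2.04×10⁻⁶ M

2.04×10⁻⁶ M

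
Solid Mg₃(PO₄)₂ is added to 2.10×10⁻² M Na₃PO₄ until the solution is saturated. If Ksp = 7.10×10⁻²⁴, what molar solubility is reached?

8.42×10⁻⁸ M

Mg₃(PO₄)₂(s) ⇌ 3 Mg²⁺(aq) + 2 PO₄³⁻(aq)
PO₄³⁻ is already present at 2.10×10⁻² M. If s mol/L of Mg₃(PO₄)₂ dissolves, [Mg²⁺] = 3s while [PO₄³⁻] ≈ 2.10×10⁻² M.
Ksp = [Mg²⁺]^3[PO₄³⁻]^2 = (3s)^3(2.10×10⁻²)^2
(3s)^3 = 7.10×10⁻²⁴ / (2.10×10⁻²)^2 = 1.61×10⁻²⁰
s = 8.42×10⁻⁸ M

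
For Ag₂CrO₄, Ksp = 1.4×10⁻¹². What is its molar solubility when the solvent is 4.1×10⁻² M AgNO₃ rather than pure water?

Ag₂CrO₄(s) ⇌ 2 Ag⁺(aq) + CrO₄²⁻(aq)
The solution already contains Ag⁺ at 4.1×10⁻² M. Let s be the molar solubility of Ag₂CrO₄.
[Ag⁺] ≈ 4.1×10⁻² M (common ion dominates); [CrO₄²⁻] = s.
Ksp = [Ag⁺]^2[CrO₄²⁻] = (4.1×10⁻²)^2s
s = 1.4×10⁻¹² / (4.1×10⁻²)^2 = 8.3×10⁻¹⁰
s = 8.3×10⁻¹⁰ M

8.3×10⁻¹⁰ M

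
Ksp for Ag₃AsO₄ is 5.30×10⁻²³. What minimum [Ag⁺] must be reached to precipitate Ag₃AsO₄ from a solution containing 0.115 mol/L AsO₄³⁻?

7.72×10⁻⁸ M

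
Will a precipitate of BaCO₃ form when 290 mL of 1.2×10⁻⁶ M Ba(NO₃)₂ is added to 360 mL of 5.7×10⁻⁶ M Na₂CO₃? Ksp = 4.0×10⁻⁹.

No

The combined volume is 650 mL.
[Ba²⁺] = (1.2×10⁻⁶)(290)/650 = 5.4×10⁻⁷ M
[CO₃²⁻] = (5.7×10⁻⁶)(360)/650 = 3.2×10⁻⁶ M
Q = [Ba²⁺][CO₃²⁻] = 1.7×10⁻¹²
Q < Ksp (1.7×10⁻¹² vs 4.0×10⁻⁹); the solution remains unsaturated and no precipitate forms.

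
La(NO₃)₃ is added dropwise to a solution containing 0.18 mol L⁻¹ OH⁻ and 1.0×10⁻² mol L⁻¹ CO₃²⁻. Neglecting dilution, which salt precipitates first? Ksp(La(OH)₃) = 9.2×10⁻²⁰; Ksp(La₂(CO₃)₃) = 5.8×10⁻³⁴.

A salt starts to precipitate once the ion product Q reaches its Ksp.
For La(OH)₃: [La³⁺] = (Ksp/[OH⁻]^3) = 1.6×10⁻¹⁷ mol L⁻¹
For La₂(CO₃)₃: [La³⁺] = (Ksp/[CO₃²⁻]^3)^(1/2) = 2.4×10⁻¹⁴ mol L⁻¹
Since La(OH)₃ needs less La³⁺ to reach saturation, it precipitates first.

La(OH)₃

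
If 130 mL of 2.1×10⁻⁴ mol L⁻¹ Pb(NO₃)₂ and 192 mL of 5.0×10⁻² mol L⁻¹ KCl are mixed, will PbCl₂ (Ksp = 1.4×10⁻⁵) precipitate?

No

Total volume after mixing = 130 + 192 = 322 mL.
[Pb²⁺] = (2.1×10⁻⁴)(130)/322 = 8.5×10⁻⁵ mol L⁻¹
[Cl⁻] = (5.0×10⁻²)(192)/322 = 3.0×10⁻² mol L⁻¹
Q = [Pb²⁺][Cl⁻]^2 = 7.5×10⁻⁸
Since Q (7.5×10⁻⁸) is less than Ksp (1.4×10⁻⁵), no PbCl₂ precipitates.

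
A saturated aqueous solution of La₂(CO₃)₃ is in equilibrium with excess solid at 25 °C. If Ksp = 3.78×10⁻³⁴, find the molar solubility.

La₂(CO₃)₃(s) ⇌ 2 La³⁺(aq) + 3 CO₃²⁻(aq)
With molar solubility s: [La³⁺] = 2s, [CO₃²⁻] = 3s.
Ksp = [La³⁺]^2[CO₃²⁻]^3 = (2s)^2 · (3s)^3 = 108s^5
108s^5 = 3.78×10⁻³⁴  ⇒  s^5 = 3.50×10⁻³⁶
s = (3.50×10⁻³⁶)^(1/5) = 8.11×10⁻⁸ mol/L

8.11×10⁻⁸ M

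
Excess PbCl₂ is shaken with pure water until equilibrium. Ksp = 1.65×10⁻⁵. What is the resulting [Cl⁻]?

PbCl₂(s) ⇌ Pb²⁺(aq) + 2 Cl⁻(aq)
For each mole of PbCl₂ that dissolves per liter, [Pb²⁺] = s and [Cl⁻] = 2s; let s denote this solubility.
Ksp = [Pb²⁺][Cl⁻]^2 = s · (2s)^2 = 4s^3 = 1.65×10⁻⁵
s = 1.60×10⁻² mol L⁻¹
[Cl⁻] = 2s = 3.21×10⁻² mol L⁻¹

3.21×10⁻² M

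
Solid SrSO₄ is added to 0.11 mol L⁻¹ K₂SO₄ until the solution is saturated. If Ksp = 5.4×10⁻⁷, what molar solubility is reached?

SrSO₄(s) ⇌ Sr²⁺(aq) + SO₄²⁻(aq)
Let s be the solubility of SrSO₄ here. The common ion gives [SO₄²⁻] ≈ 0.11 mol L⁻¹, and [Sr²⁺] = s.
Ksp = [Sr²⁺][SO₄²⁻] = s(0.11)
s = 5.4×10⁻⁷ / (0.11) = 4.9×10⁻⁶
s = 4.9×10⁻⁶ mol L⁻¹

4.9×10⁻⁶ M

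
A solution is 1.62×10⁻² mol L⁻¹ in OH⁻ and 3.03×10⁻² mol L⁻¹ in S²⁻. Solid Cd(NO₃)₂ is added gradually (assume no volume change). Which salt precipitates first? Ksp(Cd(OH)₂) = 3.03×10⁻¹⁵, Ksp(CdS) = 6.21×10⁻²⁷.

CdS

The threshold for precipitation is Q = Ksp.
For Cd(OH)₂: [Cd²⁺] = (Ksp/[OH⁻]^2) = 1.15×10⁻¹¹ mol L⁻¹
For CdS: [Cd²⁺] = (Ksp/[S²⁻]) = 2.05×10⁻²⁵ mol L⁻¹
CdS requires the lower [Cd²⁺], so it precipitates first.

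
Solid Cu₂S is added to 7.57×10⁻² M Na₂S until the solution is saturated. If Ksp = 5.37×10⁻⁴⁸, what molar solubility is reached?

4.21×10⁻²⁴ M

Cu₂S(s) ⇌ 2 Cu⁺(aq) + S²⁻(aq)
Let s be the solubility of Cu₂S here. The common ion gives [S²⁻] ≈ 7.57×10⁻² M, and [Cu⁺] = 2s.
Ksp = [Cu⁺]^2[S²⁻] = (2s)^2(7.57×10⁻²)
(2s)^2 = 5.37×10⁻⁴⁸ / (7.57×10⁻²) = 7.09×10⁻⁴⁷
s = 4.21×10⁻²⁴ M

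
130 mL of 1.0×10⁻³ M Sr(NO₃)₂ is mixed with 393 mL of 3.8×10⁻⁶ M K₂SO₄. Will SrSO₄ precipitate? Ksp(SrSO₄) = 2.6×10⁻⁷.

No

Total volume after mixing = 130 + 393 = 523 mL.
[Sr²⁺] = (1.0×10⁻³)(130)/523 = 2.5×10⁻⁴ M
[SO₄²⁻] = (3.8×10⁻⁶)(393)/523 = 2.9×10⁻⁶ M
Q = [Sr²⁺][SO₄²⁻] = 7.1×10⁻¹⁰
Q = 7.1×10⁻¹⁰ < Ksp = 2.6×10⁻⁷, so the solution is unsaturated and no precipitate forms.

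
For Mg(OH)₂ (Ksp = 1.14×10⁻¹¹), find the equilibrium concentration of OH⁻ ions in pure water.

2.84×10⁻⁴ M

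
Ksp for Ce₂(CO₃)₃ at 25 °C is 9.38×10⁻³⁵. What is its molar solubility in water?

6.13×10⁻⁸ M

Ce₂(CO₃)₃(s) ⇌ 2 Ce³⁺(aq) + 3 CO₃²⁻(aq)
If s mol/L of Ce₂(CO₃)₃ dissolves, [Ce³⁺] = 2s and [CO₃²⁻] = 3s.
Ksp = [Ce³⁺]^2[CO₃²⁻]^3 = (2s)^2 · (3s)^3 = 108s^5
108s^5 = 9.38×10⁻³⁵  ⇒  s^5 = 8.69×10⁻³⁷
s = 6.13×10⁻⁸ M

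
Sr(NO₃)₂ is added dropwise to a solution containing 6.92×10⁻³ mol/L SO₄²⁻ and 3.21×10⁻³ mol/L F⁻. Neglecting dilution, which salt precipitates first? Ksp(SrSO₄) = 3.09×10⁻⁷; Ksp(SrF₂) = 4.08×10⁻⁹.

A salt starts to precipitate once the ion product Q reaches its Ksp.
For SrSO₄: [Sr²⁺] = (Ksp/[SO₄²⁻]) = 4.47×10⁻⁵ mol/L
For SrF₂: [Sr²⁺] = (Ksp/[F⁻]^2) = 3.96×10⁻⁴ mol/L
SrSO₄ requires the lower [Sr²⁺], so it precipitates first.

SrSO₄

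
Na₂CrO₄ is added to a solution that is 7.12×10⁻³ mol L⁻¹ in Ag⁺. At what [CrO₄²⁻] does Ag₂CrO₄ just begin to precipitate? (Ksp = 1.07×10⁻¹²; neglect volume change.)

The threshold for precipitation is Q = Ksp.
Ag₂CrO₄(s) ⇌ 2 Ag⁺(aq) + CrO₄²⁻(aq)
Ksp = [Ag⁺]^2[CrO₄²⁻] = [CrO₄²⁻](7.12×10⁻³)^2
[CrO₄²⁻] = 1.07×10⁻¹² / (7.12×10⁻³)^2 = 2.11×10⁻⁸
[CrO₄²⁻] = 2.11×10⁻⁸ mol L⁻¹

2.11×10⁻⁸ M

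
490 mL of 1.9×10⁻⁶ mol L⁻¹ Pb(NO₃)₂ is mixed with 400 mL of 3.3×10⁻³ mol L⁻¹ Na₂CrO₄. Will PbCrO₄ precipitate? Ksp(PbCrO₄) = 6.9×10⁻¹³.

Yes

The combined volume is 890 mL.
[Pb²⁺] = (1.9×10⁻⁶)(490)/890 = 1.0×10⁻⁶ mol L⁻¹
[CrO₄²⁻] = (3.3×10⁻³)(400)/890 = 1.5×10⁻³ mol L⁻¹
Q = [Pb²⁺][CrO₄²⁻] = 1.6×10⁻⁹
Q = 1.6×10⁻⁹ > Ksp = 6.9×10⁻¹³, so the solution is supersaturated and PbCrO₄ precipitates.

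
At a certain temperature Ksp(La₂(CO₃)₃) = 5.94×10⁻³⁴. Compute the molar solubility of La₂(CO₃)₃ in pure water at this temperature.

8.87×10⁻⁸ M

La₂(CO₃)₃(s) ⇌ 2 La³⁺(aq) + 3 CO₃²⁻(aq)
Call the molar solubility s, so that [La³⁺] = 2s and [CO₃²⁻] = 3s.
Ksp = [La³⁺]^2[CO₃²⁻]^3 = (2s)^2 · (3s)^3 = 108s^5
108s^5 = 5.94×10⁻³⁴  ⇒  s^5 = 5.50×10⁻³⁶
s = (5.50×10⁻³⁶)^(1/5) = 8.87×10⁻⁸ M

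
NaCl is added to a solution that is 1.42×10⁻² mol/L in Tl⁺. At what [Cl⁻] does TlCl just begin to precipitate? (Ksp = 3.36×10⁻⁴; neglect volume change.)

The threshold for precipitation is Q = Ksp.
TlCl(s) ⇌ Tl⁺(aq) + Cl⁻(aq)
Ksp = [Tl⁺][Cl⁻] = [Cl⁻](1.42×10⁻²)
[Cl⁻] = 3.36×10⁻⁴ / (1.42×10⁻²) = 2.37×10⁻²
[Cl⁻] = 2.37×10⁻² mol/L

2.37×10⁻² M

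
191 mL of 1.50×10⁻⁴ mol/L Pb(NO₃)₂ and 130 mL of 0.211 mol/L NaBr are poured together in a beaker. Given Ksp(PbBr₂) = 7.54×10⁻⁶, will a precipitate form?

No

The combined volume is 321 mL.
[Pb²⁺] = (1.50×10⁻⁴)(191)/321 = 8.93×10⁻⁵ mol/L
[Br⁻] = (0.211)(130)/321 = 8.55×10⁻² mol/L
Q = [Pb²⁺][Br⁻]^2 = 6.52×10⁻⁷
Q = 6.52×10⁻⁷ < Ksp = 7.54×10⁻⁶, so the solution is unsaturated and no precipitate forms.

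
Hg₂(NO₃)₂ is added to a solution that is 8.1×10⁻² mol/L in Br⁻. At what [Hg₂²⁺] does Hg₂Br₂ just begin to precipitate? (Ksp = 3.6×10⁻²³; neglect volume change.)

Precipitation begins when Q = Ksp.
Hg₂Br₂(s) ⇌ Hg₂²⁺(aq) + 2 Br⁻(aq)
Ksp = [Hg₂²⁺][Br⁻]^2 = [Hg₂²⁺](8.1×10⁻²)^2
[Hg₂²⁺] = 3.6×10⁻²³ / (8.1×10⁻²)^2 = 5.5×10⁻²¹
[Hg₂²⁺] = 5.5×10⁻²¹ mol/L

5.5×10⁻²¹ M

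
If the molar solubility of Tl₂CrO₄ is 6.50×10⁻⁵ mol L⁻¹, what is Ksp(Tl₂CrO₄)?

Ksp = 1.10×10⁻¹²

Tl₂CrO₄(s) ⇌ 2 Tl⁺(aq) + CrO₄²⁻(aq)
With molar solubility s: [Tl⁺] = 2s, [CrO₄²⁻] = s.
Ksp = [Tl⁺]^2[CrO₄²⁻] = (2s)^2 · s = 4s^3
Ksp = 4 × (6.50×10⁻⁵)^3 = 1.10×10⁻¹²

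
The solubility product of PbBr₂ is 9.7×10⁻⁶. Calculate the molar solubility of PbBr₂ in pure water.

PbBr₂(s) ⇌ Pb²⁺(aq) + 2 Br⁻(aq)
With molar solubility s: [Pb²⁺] = s, [Br⁻] = 2s.
Ksp = [Pb²⁺][Br⁻]^2 = s · (2s)^2 = 4s^3
4s^3 = 9.7×10⁻⁶  ⇒  s^3 = 2.4×10⁻⁶
s = (2.4×10⁻⁶)^(1/3) = 1.3×10⁻² mol/L

1.3×10⁻² M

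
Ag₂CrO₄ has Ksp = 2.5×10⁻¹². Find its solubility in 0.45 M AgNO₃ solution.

Ag₂CrO₄(s) ⇌ 2 Ag⁺(aq) + CrO₄²⁻(aq)
With Ag⁺ already at 0.45 M and s small, take [Ag⁺] ≈ 0.45 M and [CrO₄²⁻] = s.
Ksp = [Ag⁺]^2[CrO₄²⁻] = (0.45)^2s
s = 2.5×10⁻¹² / (0.45)^2 = 1.2×10⁻¹¹
s = 1.2×10⁻¹¹ M

1.2×10⁻¹¹ M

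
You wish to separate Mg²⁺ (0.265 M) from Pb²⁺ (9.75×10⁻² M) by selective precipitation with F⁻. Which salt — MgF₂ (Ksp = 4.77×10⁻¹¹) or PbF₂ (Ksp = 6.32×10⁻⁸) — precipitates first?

Precipitation begins when Q = Ksp.
For MgF₂: [F⁻] = (Ksp/[Mg²⁺])^(1/2) = 1.34×10⁻⁵ M
For PbF₂: [F⁻] = (Ksp/[Pb²⁺])^(1/2) = 8.05×10⁻⁴ M
Since MgF₂ needs less F⁻ to reach saturation, it precipitates first.

MgF₂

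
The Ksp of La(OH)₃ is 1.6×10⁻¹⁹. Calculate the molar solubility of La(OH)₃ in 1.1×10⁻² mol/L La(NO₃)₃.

La(OH)₃(s) ⇌ La³⁺(aq) + 3 OH⁻(aq)
The solution already contains La³⁺ at 1.1×10⁻² mol/L. Let s be the molar solubility of La(OH)₃.
[La³⁺] ≈ 1.1×10⁻² mol/L (common ion dominates); [OH⁻] = 3s.
Ksp = [La³⁺][OH⁻]^3 = (1.1×10⁻²)(3s)^3
(3s)^3 = 1.6×10⁻¹⁹ / (1.1×10⁻²) = 1.5×10⁻¹⁷
s = 8.1×10⁻⁷ mol/L

8.1×10⁻⁷ M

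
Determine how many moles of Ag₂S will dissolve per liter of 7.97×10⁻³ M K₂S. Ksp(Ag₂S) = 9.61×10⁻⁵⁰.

1.74×10⁻²⁴ M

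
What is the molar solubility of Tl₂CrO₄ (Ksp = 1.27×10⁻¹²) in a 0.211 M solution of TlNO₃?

Tl₂CrO₄(s) ⇌ 2 Tl⁺(aq) + CrO₄²⁻(aq)
With Tl⁺ already at 0.211 M and s small, take [Tl⁺] ≈ 0.211 M and [CrO₄²⁻] = s.
Ksp = [Tl⁺]^2[CrO₄²⁻] = (0.211)^2s
s = 1.27×10⁻¹² / (0.211)^2 = 2.85×10⁻¹¹
s = 2.85×10⁻¹¹ M

2.85×10⁻¹¹ M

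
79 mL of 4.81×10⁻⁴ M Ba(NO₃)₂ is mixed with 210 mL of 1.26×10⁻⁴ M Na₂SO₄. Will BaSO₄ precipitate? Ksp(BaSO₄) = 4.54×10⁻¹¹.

Yes

The combined volume is 289 mL.
[Ba²⁺] = (4.81×10⁻⁴)(79)/289 = 1.31×10⁻⁴ M
[SO₄²⁻] = (1.26×10⁻⁴)(210)/289 = 9.16×10⁻⁵ M
Q = [Ba²⁺][SO₄²⁻] = 1.20×10⁻⁸
Q = 1.20×10⁻⁸ > Ksp = 4.54×10⁻¹¹, so the solution is supersaturated and BaSO₄ precipitates.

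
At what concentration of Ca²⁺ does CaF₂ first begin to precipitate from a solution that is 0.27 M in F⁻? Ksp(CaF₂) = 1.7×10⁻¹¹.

Precipitation begins when Q = Ksp.
CaF₂(s) ⇌ Ca²⁺(aq) + 2 F⁻(aq)
Ksp = [Ca²⁺][F⁻]^2 = [Ca²⁺](0.27)^2
[Ca²⁺] = 1.7×10⁻¹¹ / (0.27)^2 = 2.3×10⁻¹⁰
[Ca²⁺] = 2.3×10⁻¹⁰ M

2.3×10⁻¹⁰ M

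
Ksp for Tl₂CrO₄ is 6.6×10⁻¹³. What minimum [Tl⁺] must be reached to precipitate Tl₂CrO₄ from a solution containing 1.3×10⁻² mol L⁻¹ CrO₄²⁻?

7.1×10⁻⁶ M

A salt starts to precipitate once the ion product Q reaches its Ksp.
Tl₂CrO₄(s) ⇌ 2 Tl⁺(aq) + CrO₄²⁻(aq)
Ksp = [Tl⁺]^2[CrO₄²⁻] = [Tl⁺]^2(1.3×10⁻²)
[Tl⁺]^2 = 6.6×10⁻¹³ / (1.3×10⁻²) = 5.1×10⁻¹¹
[Tl⁺] = 7.1×10⁻⁶ mol L⁻¹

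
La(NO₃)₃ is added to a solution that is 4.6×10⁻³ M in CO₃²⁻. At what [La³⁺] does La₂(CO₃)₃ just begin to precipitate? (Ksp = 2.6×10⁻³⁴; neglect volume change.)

5.2×10⁻¹⁴ M

The threshold for precipitation is Q = Ksp.
La₂(CO₃)₃(s) ⇌ 2 La³⁺(aq) + 3 CO₃²⁻(aq)
Ksp = [La³⁺]^2[CO₃²⁻]^3 = [La³⁺]^2(4.6×10⁻³)^3
[La³⁺]^2 = 2.6×10⁻³⁴ / (4.6×10⁻³)^3 = 2.7×10⁻²⁷
[La³⁺] = 5.2×10⁻¹⁴ M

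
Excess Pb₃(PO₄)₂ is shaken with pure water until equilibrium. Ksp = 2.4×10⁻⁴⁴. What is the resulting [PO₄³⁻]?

1.5×10⁻⁹ M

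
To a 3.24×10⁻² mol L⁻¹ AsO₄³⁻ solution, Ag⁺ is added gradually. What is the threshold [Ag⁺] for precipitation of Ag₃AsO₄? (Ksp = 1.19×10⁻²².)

A salt starts to precipitate once the ion product Q reaches its Ksp.
Ag₃AsO₄(s) ⇌ 3 Ag⁺(aq) + AsO₄³⁻(aq)
Ksp = [Ag⁺]^3[AsO₄³⁻] = [Ag⁺]^3(3.24×10⁻²)
[Ag⁺]^3 = 1.19×10⁻²² / (3.24×10⁻²) = 3.67×10⁻²¹
[Ag⁺] = 1.54×10⁻⁷ mol L⁻¹

1.54×10⁻⁷ M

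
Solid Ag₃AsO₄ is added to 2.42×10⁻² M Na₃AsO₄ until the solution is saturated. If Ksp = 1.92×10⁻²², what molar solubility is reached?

6.65×10⁻⁸ M

Ag₃AsO₄(s) ⇌ 3 Ag⁺(aq) + AsO₄³⁻(aq)
The solution already contains AsO₄³⁻ at 2.42×10⁻² M. Let s be the molar solubility of Ag₃AsO₄.
[AsO₄³⁻] ≈ 2.42×10⁻² M (common ion dominates); [Ag⁺] = 3s.
Ksp = [Ag⁺]^3[AsO₄³⁻] = (3s)^3(2.42×10⁻²)
(3s)^3 = 1.92×10⁻²² / (2.42×10⁻²) = 7.93×10⁻²¹
s = 6.65×10⁻⁸ M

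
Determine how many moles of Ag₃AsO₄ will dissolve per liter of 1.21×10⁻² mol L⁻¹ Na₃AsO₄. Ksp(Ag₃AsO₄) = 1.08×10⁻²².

6.91×10⁻⁸ M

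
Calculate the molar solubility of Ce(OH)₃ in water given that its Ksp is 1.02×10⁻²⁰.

Ce(OH)₃(s) ⇌ Ce³⁺(aq) + 3 OH⁻(aq)
Let s be the molar solubility. Then [Ce³⁺] = s and [OH⁻] = 3s.
Ksp = [Ce³⁺][OH⁻]^3 = s · (3s)^3 = 27s^4
27s^4 = 1.02×10⁻²⁰  ⇒  s^4 = 3.78×10⁻²²
Taking the 4th root, s = 4.41×10⁻⁶ mol L⁻¹.

4.41×10⁻⁶ M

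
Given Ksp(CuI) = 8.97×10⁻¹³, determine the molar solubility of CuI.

9.47×10⁻⁷ M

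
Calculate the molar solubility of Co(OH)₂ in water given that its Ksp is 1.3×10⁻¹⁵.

Co(OH)₂(s) ⇌ Co²⁺(aq) + 2 OH⁻(aq)
Call the molar solubility s, so that [Co²⁺] = s and [OH⁻] = 2s.
Ksp = [Co²⁺][OH⁻]^2 = s · (2s)^2 = 4s^3
4s^3 = 1.3×10⁻¹⁵  ⇒  s^3 = 3.3×10⁻¹⁶
Taking the 3rd root, s = 6.9×10⁻⁶ mol L⁻¹.

6.9×10⁻⁶ M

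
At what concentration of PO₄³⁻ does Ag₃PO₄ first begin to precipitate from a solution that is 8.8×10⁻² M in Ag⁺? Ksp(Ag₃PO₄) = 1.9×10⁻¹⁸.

Precipitation of each salt begins when its ion product equals Ksp.
Ag₃PO₄(s) ⇌ 3 Ag⁺(aq) + PO₄³⁻(aq)
Ksp = [Ag⁺]^3[PO₄³⁻] = [PO₄³⁻](8.8×10⁻²)^3
[PO₄³⁻] = 1.9×10⁻¹⁸ / (8.8×10⁻²)^3 = 2.8×10⁻¹⁵
[PO₄³⁻] = 2.8×10⁻¹⁵ M

2.8×10⁻¹⁵ M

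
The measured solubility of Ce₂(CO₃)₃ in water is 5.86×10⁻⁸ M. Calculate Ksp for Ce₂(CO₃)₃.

Ksp = 7.46×10⁻³⁵

Ce₂(CO₃)₃(s) ⇌ 2 Ce³⁺(aq) + 3 CO₃²⁻(aq)
If s mol/L of Ce₂(CO₃)₃ dissolves, [Ce³⁺] = 2s and [CO₃²⁻] = 3s.
Ksp = [Ce³⁺]^2[CO₃²⁻]^3 = (2s)^2 · (3s)^3 = 108s^5
Ksp = 108 × (5.86×10⁻⁸)^5 = 7.46×10⁻³⁵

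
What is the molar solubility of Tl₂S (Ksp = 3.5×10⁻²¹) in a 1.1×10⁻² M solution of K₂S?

2.8×10⁻¹⁰ M

Tl₂S(s) ⇌ 2 Tl⁺(aq) + S²⁻(aq)
With S²⁻ already at 1.1×10⁻² M and s small, take [S²⁻] ≈ 1.1×10⁻² M and [Tl⁺] = 2s.
Ksp = [Tl⁺]^2[S²⁻] = (2s)^2(1.1×10⁻²)
(2s)^2 = 3.5×10⁻²¹ / (1.1×10⁻²) = 3.2×10⁻¹⁹
s = 2.8×10⁻¹⁰ M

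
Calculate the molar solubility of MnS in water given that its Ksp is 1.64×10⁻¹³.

4.05×10⁻⁷ M

MnS(s) ⇌ Mn²⁺(aq) + S²⁻(aq)
With molar solubility s: [Mn²⁺] = s, [S²⁻] = s.
Ksp = [Mn²⁺][S²⁻] = s · s = s^2
s^2 = 1.64×10⁻¹³
s = (1.64×10⁻¹³)^(1/2) = 4.05×10⁻⁷ M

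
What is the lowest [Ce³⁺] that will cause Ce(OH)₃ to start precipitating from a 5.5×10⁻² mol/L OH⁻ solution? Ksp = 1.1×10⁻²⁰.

A salt starts to precipitate once the ion product Q reaches its Ksp.
Ce(OH)₃(s) ⇌ Ce³⁺(aq) + 3 OH⁻(aq)
Ksp = [Ce³⁺][OH⁻]^3 = [Ce³⁺](5.5×10⁻²)^3
[Ce³⁺] = 1.1×10⁻²⁰ / (5.5×10⁻²)^3 = 6.6×10⁻¹⁷
[Ce³⁺] = 6.6×10⁻¹⁷ mol/L

6.6×10⁻¹⁷ M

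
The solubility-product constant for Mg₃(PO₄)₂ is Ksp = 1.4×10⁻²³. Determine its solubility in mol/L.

1.1×10⁻⁵ M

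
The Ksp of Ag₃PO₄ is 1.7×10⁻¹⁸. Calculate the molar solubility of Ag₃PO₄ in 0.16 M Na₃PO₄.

7.3×10⁻⁷ M

Ag₃PO₄(s) ⇌ 3 Ag⁺(aq) + PO₄³⁻(aq)
With PO₄³⁻ already at 0.16 M and s small, take [PO₄³⁻] ≈ 0.16 M and [Ag⁺] = 3s.
Ksp = [Ag⁺]^3[PO₄³⁻] = (3s)^3(0.16)
(3s)^3 = 1.7×10⁻¹⁸ / (0.16) = 1.1×10⁻¹⁷
s = 7.3×10⁻⁷ M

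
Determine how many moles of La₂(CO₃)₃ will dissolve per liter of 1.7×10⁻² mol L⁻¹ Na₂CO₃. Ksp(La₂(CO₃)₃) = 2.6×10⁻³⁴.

La₂(CO₃)₃(s) ⇌ 2 La³⁺(aq) + 3 CO₃²⁻(aq)
The solution already contains CO₃²⁻ at 1.7×10⁻² mol L⁻¹. Let s be the molar solubility of La₂(CO₃)₃.
[CO₃²⁻] ≈ 1.7×10⁻² mol L⁻¹ (common ion dominates); [La³⁺] = 2s.
Ksp = [La³⁺]^2[CO₃²⁻]^3 = (2s)^2(1.7×10⁻²)^3
(2s)^2 = 2.6×10⁻³⁴ / (1.7×10⁻²)^3 = 5.3×10⁻²⁹
s = 3.6×10⁻¹⁵ mol L⁻¹

3.6×10⁻¹⁵ M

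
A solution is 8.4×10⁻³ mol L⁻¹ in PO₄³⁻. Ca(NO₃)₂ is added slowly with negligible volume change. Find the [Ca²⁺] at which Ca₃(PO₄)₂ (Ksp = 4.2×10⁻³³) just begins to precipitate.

Precipitation begins when Q = Ksp.
Ca₃(PO₄)₂(s) ⇌ 3 Ca²⁺(aq) + 2 PO₄³⁻(aq)
Ksp = [Ca²⁺]^3[PO₄³⁻]^2 = [Ca²⁺]^3(8.4×10⁻³)^2
[Ca²⁺]^3 = 4.2×10⁻³³ / (8.4×10⁻³)^2 = 6.0×10⁻²⁹
[Ca²⁺] = 3.9×10⁻¹⁰ mol L⁻¹

3.9×10⁻¹⁰ M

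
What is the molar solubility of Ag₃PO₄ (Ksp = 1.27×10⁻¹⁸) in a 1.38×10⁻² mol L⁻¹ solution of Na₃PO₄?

1.50×10⁻⁶ M

Ag₃PO₄(s) ⇌ 3 Ag⁺(aq) + PO₄³⁻(aq)
PO₄³⁻ is already present at 1.38×10⁻² mol L⁻¹. If s mol/L of Ag₃PO₄ dissolves, [Ag⁺] = 3s while [PO₄³⁻] ≈ 1.38×10⁻² mol L⁻¹.
Ksp = [Ag⁺]^3[PO₄³⁻] = (3s)^3(1.38×10⁻²)
(3s)^3 = 1.27×10⁻¹⁸ / (1.38×10⁻²) = 9.20×10⁻¹⁷
s = 1.50×10⁻⁶ mol L⁻¹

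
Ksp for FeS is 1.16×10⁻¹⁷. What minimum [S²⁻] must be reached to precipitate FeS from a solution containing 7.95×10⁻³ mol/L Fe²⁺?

1.46×10⁻¹⁵ M

A salt starts to precipitate once the ion product Q reaches its Ksp.
FeS(s) ⇌ Fe²⁺(aq) + S²⁻(aq)
Ksp = [Fe²⁺][S²⁻] = [S²⁻](7.95×10⁻³)
[S²⁻] = 1.16×10⁻¹⁷ / (7.95×10⁻³) = 1.46×10⁻¹⁵
[S²⁻] = 1.46×10⁻¹⁵ mol/L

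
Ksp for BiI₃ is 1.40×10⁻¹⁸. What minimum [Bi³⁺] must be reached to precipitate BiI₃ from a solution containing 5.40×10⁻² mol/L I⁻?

A salt starts to precipitate once the ion product Q reaches its Ksp.
BiI₃(s) ⇌ Bi³⁺(aq) + 3 I⁻(aq)
Ksp = [Bi³⁺][I⁻]^3 = [Bi³⁺](5.40×10⁻²)^3
[Bi³⁺] = 1.40×10⁻¹⁸ / (5.40×10⁻²)^3 = 8.89×10⁻¹⁵
[Bi³⁺] = 8.89×10⁻¹⁵ mol/L

8.89×10⁻¹⁵ M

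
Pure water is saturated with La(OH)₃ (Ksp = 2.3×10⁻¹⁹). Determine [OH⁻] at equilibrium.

2.9×10⁻⁵ M

La(OH)₃(s) ⇌ La³⁺(aq) + 3 OH⁻(aq)
If s mol/L of La(OH)₃ dissolves, [La³⁺] = s and [OH⁻] = 3s.
Ksp = [La³⁺][OH⁻]^3 = s · (3s)^3 = 27s^4 = 2.3×10⁻¹⁹
s = 9.6×10⁻⁶ mol L⁻¹
[OH⁻] = 3s = 2.9×10⁻⁵ mol L⁻¹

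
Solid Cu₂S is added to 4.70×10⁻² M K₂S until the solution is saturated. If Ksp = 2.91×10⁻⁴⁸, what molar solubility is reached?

3.93×10⁻²⁴ M

Cu₂S(s) ⇌ 2 Cu⁺(aq) + S²⁻(aq)
The solution already contains S²⁻ at 4.70×10⁻² M. Let s be the molar solubility of Cu₂S.
[S²⁻] ≈ 4.70×10⁻² M (common ion dominates); [Cu⁺] = 2s.
Ksp = [Cu⁺]^2[S²⁻] = (2s)^2(4.70×10⁻²)
(2s)^2 = 2.91×10⁻⁴⁸ / (4.70×10⁻²) = 6.19×10⁻⁴⁷
s = 3.93×10⁻²⁴ M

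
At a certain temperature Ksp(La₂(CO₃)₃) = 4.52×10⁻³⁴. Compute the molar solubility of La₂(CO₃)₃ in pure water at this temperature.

8.40×10⁻⁸ M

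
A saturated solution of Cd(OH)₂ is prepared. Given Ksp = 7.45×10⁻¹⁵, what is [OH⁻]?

2.46×10⁻⁵ M

Cd(OH)₂(s) ⇌ Cd²⁺(aq) + 2 OH⁻(aq)
Let s be the molar solubility. Then [Cd²⁺] = s and [OH⁻] = 2s.
Ksp = [Cd²⁺][OH⁻]^2 = s · (2s)^2 = 4s^3 = 7.45×10⁻¹⁵
s = 1.23×10⁻⁵ mol L⁻¹
[OH⁻] = 2s = 2.46×10⁻⁵ mol L⁻¹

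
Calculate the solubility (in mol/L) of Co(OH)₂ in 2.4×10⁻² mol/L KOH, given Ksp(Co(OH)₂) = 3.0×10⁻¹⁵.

5.2×10⁻¹² M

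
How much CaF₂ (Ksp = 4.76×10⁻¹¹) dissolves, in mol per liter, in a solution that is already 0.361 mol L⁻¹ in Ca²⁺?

5.74×10⁻⁶ M

CaF₂(s) ⇌ Ca²⁺(aq) + 2 F⁻(aq)
With Ca²⁺ already at 0.361 mol L⁻¹ and s small, take [Ca²⁺] ≈ 0.361 mol L⁻¹ and [F⁻] = 2s.
Ksp = [Ca²⁺][F⁻]^2 = (0.361)(2s)^2
(2s)^2 = 4.76×10⁻¹¹ / (0.361) = 1.32×10⁻¹⁰
s = 5.74×10⁻⁶ mol L⁻¹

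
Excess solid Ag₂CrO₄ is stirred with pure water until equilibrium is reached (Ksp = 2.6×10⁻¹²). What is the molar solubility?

Ag₂CrO₄(s) ⇌ 2 Ag⁺(aq) + CrO₄²⁻(aq)
If s mol/L of Ag₂CrO₄ dissolves, [Ag⁺] = 2s and [CrO₄²⁻] = s.
Ksp = [Ag⁺]^2[CrO₄²⁻] = (2s)^2 · s = 4s^3
4s^3 = 2.6×10⁻¹²  ⇒  s^3 = 6.5×10⁻¹³
s = (6.5×10⁻¹³)^(1/3) = 8.7×10⁻⁵ mol L⁻¹

8.7×10⁻⁵ M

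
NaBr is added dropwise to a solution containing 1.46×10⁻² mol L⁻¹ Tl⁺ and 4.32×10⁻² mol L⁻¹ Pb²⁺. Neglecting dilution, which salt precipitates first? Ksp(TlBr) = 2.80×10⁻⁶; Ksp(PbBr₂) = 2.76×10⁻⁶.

Precipitation of each salt begins when its ion product equals Ksp.
For TlBr: [Br⁻] = (Ksp/[Tl⁺]) = 1.92×10⁻⁴ mol L⁻¹
For PbBr₂: [Br⁻] = (Ksp/[Pb²⁺])^(1/2) = 7.99×10⁻³ mol L⁻¹
The smaller threshold [Br⁻] is reached first, so TlBr precipitates first.

TlBr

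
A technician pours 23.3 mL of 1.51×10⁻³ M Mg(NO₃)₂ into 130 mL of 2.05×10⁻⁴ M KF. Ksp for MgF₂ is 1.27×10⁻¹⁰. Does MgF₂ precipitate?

Total volume after mixing = 23.3 + 130 = 153.3 mL.
[Mg²⁺] = (1.51×10⁻³)(23.3)/153.3 = 2.30×10⁻⁴ M
[F⁻] = (2.05×10⁻⁴)(130)/153.3 = 1.74×10⁻⁴ M
Q = [Mg²⁺][F⁻]^2 = 6.94×10⁻¹²
Q < Ksp (6.94×10⁻¹² vs 1.27×10⁻¹⁰); the solution remains unsaturated and no precipitate forms.

No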